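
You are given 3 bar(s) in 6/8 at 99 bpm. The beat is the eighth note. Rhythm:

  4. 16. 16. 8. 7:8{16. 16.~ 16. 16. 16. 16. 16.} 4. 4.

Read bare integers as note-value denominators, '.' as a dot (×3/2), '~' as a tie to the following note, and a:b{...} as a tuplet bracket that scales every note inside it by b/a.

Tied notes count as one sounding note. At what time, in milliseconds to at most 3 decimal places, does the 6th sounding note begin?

1. 0.0ms @ 0 + 1818.182ms (3)
2. 1818.182ms @ 3 + 454.545ms (3/4)
3. 2272.727ms @ 15/4 + 454.545ms (3/4)
4. 2727.273ms @ 9/2 + 909.091ms (3/2)
5. 3636.364ms @ 6 + 519.481ms (6/7)
6. 4155.844ms @ 48/7 + 1038.961ms (12/7)
7. 5194.805ms @ 60/7 + 519.481ms (6/7)
8. 5714.286ms @ 66/7 + 519.481ms (6/7)
9. 6233.766ms @ 72/7 + 519.481ms (6/7)
10. 6753.247ms @ 78/7 + 519.481ms (6/7)
11. 7272.727ms @ 12 + 1818.182ms (3)
12. 9090.909ms @ 15 + 1818.182ms (3)

note 6 onset = 48/7b = 4155.844ms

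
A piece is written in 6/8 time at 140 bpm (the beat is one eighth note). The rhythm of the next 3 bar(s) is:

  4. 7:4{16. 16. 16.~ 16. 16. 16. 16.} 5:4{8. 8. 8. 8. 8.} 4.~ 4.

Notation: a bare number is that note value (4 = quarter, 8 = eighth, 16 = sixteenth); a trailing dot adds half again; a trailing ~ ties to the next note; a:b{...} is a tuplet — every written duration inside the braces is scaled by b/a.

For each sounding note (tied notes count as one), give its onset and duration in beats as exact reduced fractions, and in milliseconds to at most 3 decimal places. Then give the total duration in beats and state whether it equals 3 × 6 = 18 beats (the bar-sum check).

1) 0.0ms=0b +1285.714ms=3b
2) 1285.714ms=3b +183.673ms=3/7b
3) 1469.388ms=24/7b +183.673ms=3/7b
4) 1653.061ms=27/7b +367.347ms=6/7b
5) 2020.408ms=33/7b +183.673ms=3/7b
6) 2204.082ms=36/7b +183.673ms=3/7b
7) 2387.755ms=39/7b +183.673ms=3/7b
8) 2571.429ms=6b +514.286ms=6/5b
9) 3085.714ms=36/5b +514.286ms=6/5b
10) 3600.0ms=42/5b +514.286ms=6/5b
11) 4114.286ms=48/5b +514.286ms=6/5b
12) 4628.571ms=54/5b +514.286ms=6/5b
13) 5142.857ms=12b +2571.429ms=6b
Σ=18b of 18 (140bpm 6/8) — PASS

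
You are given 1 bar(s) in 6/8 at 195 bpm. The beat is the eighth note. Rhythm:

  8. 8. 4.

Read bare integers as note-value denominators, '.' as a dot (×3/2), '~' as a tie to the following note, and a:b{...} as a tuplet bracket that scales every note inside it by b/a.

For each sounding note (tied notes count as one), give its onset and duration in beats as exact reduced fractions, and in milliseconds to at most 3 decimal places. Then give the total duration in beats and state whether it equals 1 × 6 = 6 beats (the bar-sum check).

1) 0.0ms=0b +461.538ms=3/2b
2) 461.538ms=3/2b +461.538ms=3/2b
3) 923.077ms=3b +923.077ms=3b
Σ=6b of 6 (195bpm 6/8) — PASS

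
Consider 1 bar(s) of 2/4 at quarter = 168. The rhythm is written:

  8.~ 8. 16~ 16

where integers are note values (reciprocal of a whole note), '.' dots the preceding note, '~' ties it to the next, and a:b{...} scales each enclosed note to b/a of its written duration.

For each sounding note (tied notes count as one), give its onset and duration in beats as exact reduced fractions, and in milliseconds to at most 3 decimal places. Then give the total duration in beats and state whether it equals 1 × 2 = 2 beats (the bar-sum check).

1) 0.0ms=0b +535.714ms=3/2b
2) 535.714ms=3/2b +178.571ms=1/2b
Σ=2b of 2 (168bpm 2/4) — PASS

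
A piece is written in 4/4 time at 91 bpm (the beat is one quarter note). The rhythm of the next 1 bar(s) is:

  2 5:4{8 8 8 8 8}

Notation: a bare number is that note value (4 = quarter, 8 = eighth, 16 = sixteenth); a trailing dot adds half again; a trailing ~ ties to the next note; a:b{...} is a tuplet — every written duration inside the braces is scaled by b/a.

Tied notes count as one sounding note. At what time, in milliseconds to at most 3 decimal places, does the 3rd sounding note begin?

1. 0.0ms @ 0 + 1318.681ms (2)
2. 1318.681ms @ 2 + 263.736ms (2/5)
3. 1582.418ms @ 12/5 + 263.736ms (2/5)
4. 1846.154ms @ 14/5 + 263.736ms (2/5)
5. 2109.89ms @ 16/5 + 263.736ms (2/5)
6. 2373.626ms @ 18/5 + 263.736ms (2/5)

note 3 onset = 12/5b = 1582.418ms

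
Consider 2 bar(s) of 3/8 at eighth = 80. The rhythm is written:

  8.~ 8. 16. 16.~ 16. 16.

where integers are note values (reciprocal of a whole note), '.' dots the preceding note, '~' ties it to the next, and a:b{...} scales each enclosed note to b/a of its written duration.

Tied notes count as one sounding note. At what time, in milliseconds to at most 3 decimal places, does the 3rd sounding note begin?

1. 0.0ms @ 0 + 2250.0ms (3)
2. 2250.0ms @ 3 + 562.5ms (3/4)
3. 2812.5ms @ 15/4 + 1125.0ms (3/2)
4. 3937.5ms @ 21/4 + 562.5ms (3/4)

note 3 onset = 15/4b = 2812.5ms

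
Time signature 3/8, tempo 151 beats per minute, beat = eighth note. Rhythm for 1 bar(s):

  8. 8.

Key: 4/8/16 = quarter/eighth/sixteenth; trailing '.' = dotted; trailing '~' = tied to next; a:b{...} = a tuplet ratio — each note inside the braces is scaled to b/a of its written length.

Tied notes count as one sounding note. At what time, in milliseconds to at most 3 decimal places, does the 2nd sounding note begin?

note 2 onset = 3/2b = 596.026ms

1. 0.0ms @ 0 + 596.026ms (3/2)
2. 596.026ms @ 3/2 + 596.026ms (3/2)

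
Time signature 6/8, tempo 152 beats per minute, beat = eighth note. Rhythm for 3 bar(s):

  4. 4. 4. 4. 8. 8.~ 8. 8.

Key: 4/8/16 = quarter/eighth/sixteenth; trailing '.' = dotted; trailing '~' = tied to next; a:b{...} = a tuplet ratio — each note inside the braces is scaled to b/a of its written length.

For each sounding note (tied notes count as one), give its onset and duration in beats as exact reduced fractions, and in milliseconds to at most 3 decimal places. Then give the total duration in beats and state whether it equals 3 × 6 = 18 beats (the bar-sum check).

1) 0.0ms=0b +1184.211ms=3b
2) 1184.211ms=3b +1184.211ms=3b
3) 2368.421ms=6b +1184.211ms=3b
4) 3552.632ms=9b +1184.211ms=3b
5) 4736.842ms=12b +592.105ms=3/2b
6) 5328.947ms=27/2b +1184.211ms=3b
7) 6513.158ms=33/2b +592.105ms=3/2b
Σ=18b of 18 (152bpm 6/8) — PASS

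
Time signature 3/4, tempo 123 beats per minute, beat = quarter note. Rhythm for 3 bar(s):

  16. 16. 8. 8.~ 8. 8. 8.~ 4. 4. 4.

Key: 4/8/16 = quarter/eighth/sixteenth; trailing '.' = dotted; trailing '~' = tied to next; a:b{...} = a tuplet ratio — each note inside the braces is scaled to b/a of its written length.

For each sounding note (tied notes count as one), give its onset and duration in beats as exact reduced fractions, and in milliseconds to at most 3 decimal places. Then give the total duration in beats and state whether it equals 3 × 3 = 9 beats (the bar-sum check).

1) 0.0ms=0b +182.927ms=3/8b
2) 182.927ms=3/8b +182.927ms=3/8b
3) 365.854ms=3/4b +365.854ms=3/4b
4) 731.707ms=3/2b +731.707ms=3/2b
5) 1463.415ms=3b +365.854ms=3/4b
6) 1829.268ms=15/4b +1097.561ms=9/4b
7) 2926.829ms=6b +731.707ms=3/2b
8) 3658.537ms=15/2b +731.707ms=3/2b
Σ=9b of 9 (123bpm 3/4) — PASS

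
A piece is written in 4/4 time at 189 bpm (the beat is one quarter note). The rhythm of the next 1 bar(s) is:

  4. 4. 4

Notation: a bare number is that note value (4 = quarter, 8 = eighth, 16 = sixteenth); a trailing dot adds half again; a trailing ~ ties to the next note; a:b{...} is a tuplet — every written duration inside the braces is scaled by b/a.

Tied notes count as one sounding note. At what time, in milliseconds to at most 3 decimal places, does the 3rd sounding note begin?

note 3 onset = 3b = 952.381ms

1. 0.0ms @ 0 + 476.19ms (3/2)
2. 476.19ms @ 3/2 + 476.19ms (3/2)
3. 952.381ms @ 3 + 317.46ms (1)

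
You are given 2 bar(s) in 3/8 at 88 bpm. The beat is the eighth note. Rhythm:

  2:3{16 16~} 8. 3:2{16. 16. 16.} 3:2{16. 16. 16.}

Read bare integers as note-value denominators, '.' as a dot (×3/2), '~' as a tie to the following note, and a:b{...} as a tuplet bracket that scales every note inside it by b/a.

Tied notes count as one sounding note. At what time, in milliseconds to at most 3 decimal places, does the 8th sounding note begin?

note 8 onset = 11/2b = 3750.0ms

1. 0.0ms @ 0 + 511.364ms (3/4)
2. 511.364ms @ 3/4 + 1534.091ms (9/4)
3. 2045.455ms @ 3 + 340.909ms (1/2)
4. 2386.364ms @ 7/2 + 340.909ms (1/2)
5. 2727.273ms @ 4 + 340.909ms (1/2)
6. 3068.182ms @ 9/2 + 340.909ms (1/2)
7. 3409.091ms @ 5 + 340.909ms (1/2)
8. 3750.0ms @ 11/2 + 340.909ms (1/2)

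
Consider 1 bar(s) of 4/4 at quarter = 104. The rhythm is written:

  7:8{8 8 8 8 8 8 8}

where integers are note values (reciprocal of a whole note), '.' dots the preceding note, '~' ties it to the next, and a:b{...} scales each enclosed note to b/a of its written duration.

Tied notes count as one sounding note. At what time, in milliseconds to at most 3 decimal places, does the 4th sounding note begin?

1. 0.0ms @ 0 + 329.67ms (4/7)
2. 329.67ms @ 4/7 + 329.67ms (4/7)
3. 659.341ms @ 8/7 + 329.67ms (4/7)
4. 989.011ms @ 12/7 + 329.67ms (4/7)
5. 1318.681ms @ 16/7 + 329.67ms (4/7)
6. 1648.352ms @ 20/7 + 329.67ms (4/7)
7. 1978.022ms @ 24/7 + 329.67ms (4/7)

note 4 onset = 12/7b = 989.011ms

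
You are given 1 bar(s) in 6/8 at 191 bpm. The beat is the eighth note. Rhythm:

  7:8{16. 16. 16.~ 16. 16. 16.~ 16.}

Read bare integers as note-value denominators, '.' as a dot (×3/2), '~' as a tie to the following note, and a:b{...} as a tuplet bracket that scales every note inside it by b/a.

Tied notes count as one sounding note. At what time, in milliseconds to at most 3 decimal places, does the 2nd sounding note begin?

1. 0.0ms @ 0 + 269.26ms (6/7)
2. 269.26ms @ 6/7 + 269.26ms (6/7)
3. 538.519ms @ 12/7 + 538.519ms (12/7)
4. 1077.038ms @ 24/7 + 269.26ms (6/7)
5. 1346.298ms @ 30/7 + 538.519ms (12/7)

note 2 onset = 6/7b = 269.26ms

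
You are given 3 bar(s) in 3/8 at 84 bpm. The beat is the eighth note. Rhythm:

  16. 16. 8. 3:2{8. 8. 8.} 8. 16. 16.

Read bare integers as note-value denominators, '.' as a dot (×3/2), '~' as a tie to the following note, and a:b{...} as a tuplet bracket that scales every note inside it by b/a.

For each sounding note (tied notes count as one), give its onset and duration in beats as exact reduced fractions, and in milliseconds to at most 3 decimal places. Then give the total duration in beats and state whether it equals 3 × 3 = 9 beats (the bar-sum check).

1) 0.0ms=0b +535.714ms=3/4b
2) 535.714ms=3/4b +535.714ms=3/4b
3) 1071.429ms=3/2b +1071.429ms=3/2b
4) 2142.857ms=3b +714.286ms=1b
5) 2857.143ms=4b +714.286ms=1b
6) 3571.429ms=5b +714.286ms=1b
7) 4285.714ms=6b +1071.429ms=3/2b
8) 5357.143ms=15/2b +535.714ms=3/4b
9) 5892.857ms=33/4b +535.714ms=3/4b
Σ=9b of 9 (84bpm 3/8) — PASS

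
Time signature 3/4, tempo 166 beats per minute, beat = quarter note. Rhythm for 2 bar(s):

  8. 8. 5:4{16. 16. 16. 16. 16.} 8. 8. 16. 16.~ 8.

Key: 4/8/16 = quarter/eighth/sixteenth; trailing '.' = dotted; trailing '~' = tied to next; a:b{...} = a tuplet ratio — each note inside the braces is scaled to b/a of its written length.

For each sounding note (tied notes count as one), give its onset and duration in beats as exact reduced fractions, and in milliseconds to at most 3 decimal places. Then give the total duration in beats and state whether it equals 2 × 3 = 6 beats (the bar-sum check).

1) 0.0ms=0b +271.084ms=3/4b
2) 271.084ms=3/4b +271.084ms=3/4b
3) 542.169ms=3/2b +108.434ms=3/10b
4) 650.602ms=9/5b +108.434ms=3/10b
5) 759.036ms=21/10b +108.434ms=3/10b
6) 867.47ms=12/5b +108.434ms=3/10b
7) 975.904ms=27/10b +108.434ms=3/10b
8) 1084.337ms=3b +271.084ms=3/4b
9) 1355.422ms=15/4b +271.084ms=3/4b
10) 1626.506ms=9/2b +135.542ms=3/8b
11) 1762.048ms=39/8b +406.627ms=9/8b
Σ=6b of 6 (166bpm 3/4) — PASS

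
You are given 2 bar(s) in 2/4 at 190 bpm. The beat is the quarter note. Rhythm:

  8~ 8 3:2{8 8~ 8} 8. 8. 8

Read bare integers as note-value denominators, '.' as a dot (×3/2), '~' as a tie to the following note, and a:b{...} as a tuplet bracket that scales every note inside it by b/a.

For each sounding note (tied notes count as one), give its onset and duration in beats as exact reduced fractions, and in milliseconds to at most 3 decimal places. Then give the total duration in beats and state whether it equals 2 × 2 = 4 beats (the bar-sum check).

1) 0.0ms=0b +315.789ms=1b
2) 315.789ms=1b +105.263ms=1/3b
3) 421.053ms=4/3b +210.526ms=2/3b
4) 631.579ms=2b +236.842ms=3/4b
5) 868.421ms=11/4b +236.842ms=3/4b
6) 1105.263ms=7/2b +157.895ms=1/2b
Σ=4b of 4 (190bpm 2/4) — PASS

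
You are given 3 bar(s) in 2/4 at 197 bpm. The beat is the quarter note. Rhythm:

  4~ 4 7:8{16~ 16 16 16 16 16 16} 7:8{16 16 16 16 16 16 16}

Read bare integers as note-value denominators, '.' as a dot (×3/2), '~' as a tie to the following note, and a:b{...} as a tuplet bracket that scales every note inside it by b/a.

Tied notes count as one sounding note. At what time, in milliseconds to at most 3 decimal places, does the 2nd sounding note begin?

1. 0.0ms @ 0 + 609.137ms (2)
2. 609.137ms @ 2 + 174.039ms (4/7)
3. 783.176ms @ 18/7 + 87.02ms (2/7)
4. 870.196ms @ 20/7 + 87.02ms (2/7)
5. 957.215ms @ 22/7 + 87.02ms (2/7)
6. 1044.235ms @ 24/7 + 87.02ms (2/7)
7. 1131.255ms @ 26/7 + 87.02ms (2/7)
8. 1218.274ms @ 4 + 87.02ms (2/7)
9. 1305.294ms @ 30/7 + 87.02ms (2/7)
10. 1392.313ms @ 32/7 + 87.02ms (2/7)
11. 1479.333ms @ 34/7 + 87.02ms (2/7)
12. 1566.352ms @ 36/7 + 87.02ms (2/7)
13. 1653.372ms @ 38/7 + 87.02ms (2/7)
14. 1740.392ms @ 40/7 + 87.02ms (2/7)

note 2 onset = 2b = 609.137ms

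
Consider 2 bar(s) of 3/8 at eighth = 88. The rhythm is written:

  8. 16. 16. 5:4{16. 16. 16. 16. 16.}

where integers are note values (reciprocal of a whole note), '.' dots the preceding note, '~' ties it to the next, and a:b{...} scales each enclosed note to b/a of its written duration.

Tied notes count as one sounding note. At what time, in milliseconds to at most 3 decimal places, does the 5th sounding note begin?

note 5 onset = 18/5b = 2454.545ms

1. 0.0ms @ 0 + 1022.727ms (3/2)
2. 1022.727ms @ 3/2 + 511.364ms (3/4)
3. 1534.091ms @ 9/4 + 511.364ms (3/4)
4. 2045.455ms @ 3 + 409.091ms (3/5)
5. 2454.545ms @ 18/5 + 409.091ms (3/5)
6. 2863.636ms @ 21/5 + 409.091ms (3/5)
7. 3272.727ms @ 24/5 + 409.091ms (3/5)
8. 3681.818ms @ 27/5 + 409.091ms (3/5)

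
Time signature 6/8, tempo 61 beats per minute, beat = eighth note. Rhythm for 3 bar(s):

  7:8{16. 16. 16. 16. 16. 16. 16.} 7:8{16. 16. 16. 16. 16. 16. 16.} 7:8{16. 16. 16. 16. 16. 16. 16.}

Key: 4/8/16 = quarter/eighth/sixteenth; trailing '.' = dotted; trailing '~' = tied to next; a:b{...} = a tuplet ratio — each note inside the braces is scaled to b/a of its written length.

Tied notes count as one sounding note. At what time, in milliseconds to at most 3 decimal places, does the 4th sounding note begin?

note 4 onset = 18/7b = 2529.274ms

1. 0.0ms @ 0 + 843.091ms (6/7)
2. 843.091ms @ 6/7 + 843.091ms (6/7)
3. 1686.183ms @ 12/7 + 843.091ms (6/7)
4. 2529.274ms @ 18/7 + 843.091ms (6/7)
5. 3372.365ms @ 24/7 + 843.091ms (6/7)
6. 4215.457ms @ 30/7 + 843.091ms (6/7)
7. 5058.548ms @ 36/7 + 843.091ms (6/7)
8. 5901.639ms @ 6 + 843.091ms (6/7)
9. 6744.731ms @ 48/7 + 843.091ms (6/7)
10. 7587.822ms @ 54/7 + 843.091ms (6/7)
11. 8430.913ms @ 60/7 + 843.091ms (6/7)
12. 9274.005ms @ 66/7 + 843.091ms (6/7)
13. 10117.096ms @ 72/7 + 843.091ms (6/7)
14. 10960.187ms @ 78/7 + 843.091ms (6/7)
15. 11803.279ms @ 12 + 843.091ms (6/7)
16. 12646.37ms @ 90/7 + 843.091ms (6/7)
17. 13489.461ms @ 96/7 + 843.091ms (6/7)
18. 14332.553ms @ 102/7 + 843.091ms (6/7)
19. 15175.644ms @ 108/7 + 843.091ms (6/7)
20. 16018.735ms @ 114/7 + 843.091ms (6/7)
21. 16861.827ms @ 120/7 + 843.091ms (6/7)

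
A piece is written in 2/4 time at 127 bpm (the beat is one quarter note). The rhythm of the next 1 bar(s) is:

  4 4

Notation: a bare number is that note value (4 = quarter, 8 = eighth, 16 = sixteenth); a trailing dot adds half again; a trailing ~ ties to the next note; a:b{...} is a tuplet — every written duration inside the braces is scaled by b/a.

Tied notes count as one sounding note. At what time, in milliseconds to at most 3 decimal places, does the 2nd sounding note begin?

note 2 onset = 1b = 472.441ms

1. 0.0ms @ 0 + 472.441ms (1)
2. 472.441ms @ 1 + 472.441ms (1)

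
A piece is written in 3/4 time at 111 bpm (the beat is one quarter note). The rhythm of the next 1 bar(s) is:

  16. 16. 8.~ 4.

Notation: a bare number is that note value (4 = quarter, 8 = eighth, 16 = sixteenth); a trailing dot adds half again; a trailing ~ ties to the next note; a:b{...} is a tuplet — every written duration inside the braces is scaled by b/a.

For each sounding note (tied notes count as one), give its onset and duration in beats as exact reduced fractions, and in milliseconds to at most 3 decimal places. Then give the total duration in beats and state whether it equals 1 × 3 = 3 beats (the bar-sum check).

1) 0.0ms=0b +202.703ms=3/8b
2) 202.703ms=3/8b +202.703ms=3/8b
3) 405.405ms=3/4b +1216.216ms=9/4b
Σ=3b of 3 (111bpm 3/4) — PASS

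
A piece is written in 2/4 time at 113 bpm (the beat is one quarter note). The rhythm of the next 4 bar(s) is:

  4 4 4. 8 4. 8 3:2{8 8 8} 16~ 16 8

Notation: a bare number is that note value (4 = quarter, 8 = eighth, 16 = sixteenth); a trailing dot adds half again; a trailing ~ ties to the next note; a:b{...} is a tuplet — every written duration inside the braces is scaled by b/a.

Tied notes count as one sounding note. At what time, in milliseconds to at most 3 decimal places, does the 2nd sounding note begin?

1. 0.0ms @ 0 + 530.973ms (1)
2. 530.973ms @ 1 + 530.973ms (1)
3. 1061.947ms @ 2 + 796.46ms (3/2)
4. 1858.407ms @ 7/2 + 265.487ms (1/2)
5. 2123.894ms @ 4 + 796.46ms (3/2)
6. 2920.354ms @ 11/2 + 265.487ms (1/2)
7. 3185.841ms @ 6 + 176.991ms (1/3)
8. 3362.832ms @ 19/3 + 176.991ms (1/3)
9. 3539.823ms @ 20/3 + 176.991ms (1/3)
10. 3716.814ms @ 7 + 265.487ms (1/2)
11. 3982.301ms @ 15/2 + 265.487ms (1/2)

note 2 onset = 1b = 530.973ms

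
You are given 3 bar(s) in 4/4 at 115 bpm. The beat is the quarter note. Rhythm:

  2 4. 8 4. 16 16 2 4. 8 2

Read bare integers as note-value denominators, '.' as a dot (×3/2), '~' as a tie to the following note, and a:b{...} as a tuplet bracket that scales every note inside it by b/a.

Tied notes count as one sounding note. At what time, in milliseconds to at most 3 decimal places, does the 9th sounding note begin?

note 9 onset = 19/2b = 4956.522ms

1. 0.0ms @ 0 + 1043.478ms (2)
2. 1043.478ms @ 2 + 782.609ms (3/2)
3. 1826.087ms @ 7/2 + 260.87ms (1/2)
4. 2086.957ms @ 4 + 782.609ms (3/2)
5. 2869.565ms @ 11/2 + 130.435ms (1/4)
6. 3000.0ms @ 23/4 + 130.435ms (1/4)
7. 3130.435ms @ 6 + 1043.478ms (2)
8. 4173.913ms @ 8 + 782.609ms (3/2)
9. 4956.522ms @ 19/2 + 260.87ms (1/2)
10. 5217.391ms @ 10 + 1043.478ms (2)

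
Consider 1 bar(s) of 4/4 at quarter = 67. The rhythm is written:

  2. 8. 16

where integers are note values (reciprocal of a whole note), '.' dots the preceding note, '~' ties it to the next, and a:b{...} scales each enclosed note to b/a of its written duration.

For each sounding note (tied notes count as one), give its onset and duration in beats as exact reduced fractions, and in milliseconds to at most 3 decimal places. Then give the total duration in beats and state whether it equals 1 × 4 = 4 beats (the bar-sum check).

1) 0.0ms=0b +2686.567ms=3b
2) 2686.567ms=3b +671.642ms=3/4b
3) 3358.209ms=15/4b +223.881ms=1/4b
Σ=4b of 4 (67bpm 4/4) — PASS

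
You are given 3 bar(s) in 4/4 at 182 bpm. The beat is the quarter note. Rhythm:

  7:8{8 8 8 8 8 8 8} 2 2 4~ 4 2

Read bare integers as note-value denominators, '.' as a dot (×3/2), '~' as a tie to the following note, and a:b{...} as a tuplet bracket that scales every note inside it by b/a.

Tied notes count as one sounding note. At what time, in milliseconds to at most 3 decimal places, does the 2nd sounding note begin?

1. 0.0ms @ 0 + 188.383ms (4/7)
2. 188.383ms @ 4/7 + 188.383ms (4/7)
3. 376.766ms @ 8/7 + 188.383ms (4/7)
4. 565.149ms @ 12/7 + 188.383ms (4/7)
5. 753.532ms @ 16/7 + 188.383ms (4/7)
6. 941.915ms @ 20/7 + 188.383ms (4/7)
7. 1130.298ms @ 24/7 + 188.383ms (4/7)
8. 1318.681ms @ 4 + 659.341ms (2)
9. 1978.022ms @ 6 + 659.341ms (2)
10. 2637.363ms @ 8 + 659.341ms (2)
11. 3296.703ms @ 10 + 659.341ms (2)

note 2 onset = 4/7b = 188.383ms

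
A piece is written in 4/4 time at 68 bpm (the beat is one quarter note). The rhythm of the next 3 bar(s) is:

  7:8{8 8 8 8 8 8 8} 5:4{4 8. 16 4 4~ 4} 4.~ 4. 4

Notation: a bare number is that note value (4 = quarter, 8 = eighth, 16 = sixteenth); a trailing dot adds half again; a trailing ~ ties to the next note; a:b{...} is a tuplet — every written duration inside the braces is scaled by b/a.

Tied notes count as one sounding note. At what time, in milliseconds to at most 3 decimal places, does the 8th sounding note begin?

note 8 onset = 4b = 3529.412ms

1. 0.0ms @ 0 + 504.202ms (4/7)
2. 504.202ms @ 4/7 + 504.202ms (4/7)
3. 1008.403ms @ 8/7 + 504.202ms (4/7)
4. 1512.605ms @ 12/7 + 504.202ms (4/7)
5. 2016.807ms @ 16/7 + 504.202ms (4/7)
6. 2521.008ms @ 20/7 + 504.202ms (4/7)
7. 3025.21ms @ 24/7 + 504.202ms (4/7)
8. 3529.412ms @ 4 + 705.882ms (4/5)
9. 4235.294ms @ 24/5 + 529.412ms (3/5)
10. 4764.706ms @ 27/5 + 176.471ms (1/5)
11. 4941.176ms @ 28/5 + 705.882ms (4/5)
12. 5647.059ms @ 32/5 + 1411.765ms (8/5)
13. 7058.824ms @ 8 + 2647.059ms (3)
14. 9705.882ms @ 11 + 882.353ms (1)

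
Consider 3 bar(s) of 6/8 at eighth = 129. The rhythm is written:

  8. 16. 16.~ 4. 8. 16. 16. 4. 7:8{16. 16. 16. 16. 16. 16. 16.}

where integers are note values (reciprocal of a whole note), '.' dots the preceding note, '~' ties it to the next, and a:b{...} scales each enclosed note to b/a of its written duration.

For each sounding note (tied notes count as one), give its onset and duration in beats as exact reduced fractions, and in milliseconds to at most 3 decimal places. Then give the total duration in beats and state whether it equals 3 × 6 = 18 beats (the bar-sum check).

1) 0.0ms=0b +697.674ms=3/2b
2) 697.674ms=3/2b +348.837ms=3/4b
3) 1046.512ms=9/4b +1744.186ms=15/4b
4) 2790.698ms=6b +697.674ms=3/2b
5) 3488.372ms=15/2b +348.837ms=3/4b
6) 3837.209ms=33/4b +348.837ms=3/4b
7) 4186.047ms=9b +1395.349ms=3b
8) 5581.395ms=12b +398.671ms=6/7b
9) 5980.066ms=90/7b +398.671ms=6/7b
10) 6378.738ms=96/7b +398.671ms=6/7b
11) 6777.409ms=102/7b +398.671ms=6/7b
12) 7176.08ms=108/7b +398.671ms=6/7b
13) 7574.751ms=114/7b +398.671ms=6/7b
14) 7973.422ms=120/7b +398.671ms=6/7b
Σ=18b of 18 (129bpm 6/8) — PASS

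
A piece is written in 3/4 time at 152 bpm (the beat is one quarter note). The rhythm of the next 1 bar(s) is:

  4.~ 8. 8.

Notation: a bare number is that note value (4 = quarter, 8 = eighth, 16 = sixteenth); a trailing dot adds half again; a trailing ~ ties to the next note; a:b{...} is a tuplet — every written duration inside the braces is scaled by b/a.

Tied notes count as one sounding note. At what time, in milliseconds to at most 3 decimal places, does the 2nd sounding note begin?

note 2 onset = 9/4b = 888.158ms

1. 0.0ms @ 0 + 888.158ms (9/4)
2. 888.158ms @ 9/4 + 296.053ms (3/4)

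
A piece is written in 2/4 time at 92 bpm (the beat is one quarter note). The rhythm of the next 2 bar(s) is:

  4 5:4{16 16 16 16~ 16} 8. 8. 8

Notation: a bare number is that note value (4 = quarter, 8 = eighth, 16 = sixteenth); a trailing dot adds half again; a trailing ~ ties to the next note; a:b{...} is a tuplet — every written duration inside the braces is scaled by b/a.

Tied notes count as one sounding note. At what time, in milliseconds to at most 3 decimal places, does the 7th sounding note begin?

1. 0.0ms @ 0 + 652.174ms (1)
2. 652.174ms @ 1 + 130.435ms (1/5)
3. 782.609ms @ 6/5 + 130.435ms (1/5)
4. 913.043ms @ 7/5 + 130.435ms (1/5)
5. 1043.478ms @ 8/5 + 260.87ms (2/5)
6. 1304.348ms @ 2 + 489.13ms (3/4)
7. 1793.478ms @ 11/4 + 489.13ms (3/4)
8. 2282.609ms @ 7/2 + 326.087ms (1/2)

note 7 onset = 11/4b = 1793.478ms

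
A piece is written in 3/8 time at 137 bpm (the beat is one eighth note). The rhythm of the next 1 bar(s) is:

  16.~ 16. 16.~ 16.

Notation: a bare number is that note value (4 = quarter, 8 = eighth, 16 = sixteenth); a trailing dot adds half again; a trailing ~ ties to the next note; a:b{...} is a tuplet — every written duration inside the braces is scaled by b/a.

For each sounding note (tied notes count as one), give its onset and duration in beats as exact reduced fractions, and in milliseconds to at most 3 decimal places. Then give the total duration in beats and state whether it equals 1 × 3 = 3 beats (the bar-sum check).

1) 0.0ms=0b +656.934ms=3/2b
2) 656.934ms=3/2b +656.934ms=3/2b
Σ=3b of 3 (137bpm 3/8) — PASS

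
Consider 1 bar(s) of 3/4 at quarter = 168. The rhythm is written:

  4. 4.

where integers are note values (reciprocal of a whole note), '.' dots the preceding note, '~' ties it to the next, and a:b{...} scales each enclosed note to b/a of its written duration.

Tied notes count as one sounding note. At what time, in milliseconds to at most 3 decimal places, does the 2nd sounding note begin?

note 2 onset = 3/2b = 535.714ms

1. 0.0ms @ 0 + 535.714ms (3/2)
2. 535.714ms @ 3/2 + 535.714ms (3/2)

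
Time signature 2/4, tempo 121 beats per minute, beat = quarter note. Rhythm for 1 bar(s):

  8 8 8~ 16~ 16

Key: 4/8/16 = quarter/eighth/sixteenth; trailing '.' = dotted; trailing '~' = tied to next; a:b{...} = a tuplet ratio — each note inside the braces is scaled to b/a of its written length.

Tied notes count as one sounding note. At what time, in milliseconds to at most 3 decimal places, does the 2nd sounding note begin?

note 2 onset = 1/2b = 247.934ms

1. 0.0ms @ 0 + 247.934ms (1/2)
2. 247.934ms @ 1/2 + 247.934ms (1/2)
3. 495.868ms @ 1 + 495.868ms (1)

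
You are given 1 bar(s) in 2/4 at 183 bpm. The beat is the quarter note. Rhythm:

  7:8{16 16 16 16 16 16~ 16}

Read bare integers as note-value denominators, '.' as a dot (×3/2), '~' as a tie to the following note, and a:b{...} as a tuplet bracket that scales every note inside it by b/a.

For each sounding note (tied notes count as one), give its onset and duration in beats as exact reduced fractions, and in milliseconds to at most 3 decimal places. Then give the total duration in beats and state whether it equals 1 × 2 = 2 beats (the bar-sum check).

1) 0.0ms=0b +93.677ms=2/7b
2) 93.677ms=2/7b +93.677ms=2/7b
3) 187.354ms=4/7b +93.677ms=2/7b
4) 281.03ms=6/7b +93.677ms=2/7b
5) 374.707ms=8/7b +93.677ms=2/7b
6) 468.384ms=10/7b +187.354ms=4/7b
Σ=2b of 2 (183bpm 2/4) — PASS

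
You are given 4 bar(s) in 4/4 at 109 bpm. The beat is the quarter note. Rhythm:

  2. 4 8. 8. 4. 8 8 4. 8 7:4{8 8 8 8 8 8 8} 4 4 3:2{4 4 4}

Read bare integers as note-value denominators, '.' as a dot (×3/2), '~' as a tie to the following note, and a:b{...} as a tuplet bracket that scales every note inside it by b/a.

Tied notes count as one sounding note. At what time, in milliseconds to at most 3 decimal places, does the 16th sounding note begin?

note 16 onset = 82/7b = 6448.231ms

1. 0.0ms @ 0 + 1651.376ms (3)
2. 1651.376ms @ 3 + 550.459ms (1)
3. 2201.835ms @ 4 + 412.844ms (3/4)
4. 2614.679ms @ 19/4 + 412.844ms (3/4)
5. 3027.523ms @ 11/2 + 825.688ms (3/2)
6. 3853.211ms @ 7 + 275.229ms (1/2)
7. 4128.44ms @ 15/2 + 275.229ms (1/2)
8. 4403.67ms @ 8 + 825.688ms (3/2)
9. 5229.358ms @ 19/2 + 275.229ms (1/2)
10. 5504.587ms @ 10 + 157.274ms (2/7)
11. 5661.861ms @ 72/7 + 157.274ms (2/7)
12. 5819.135ms @ 74/7 + 157.274ms (2/7)
13. 5976.409ms @ 76/7 + 157.274ms (2/7)
14. 6133.683ms @ 78/7 + 157.274ms (2/7)
15. 6290.957ms @ 80/7 + 157.274ms (2/7)
16. 6448.231ms @ 82/7 + 157.274ms (2/7)
17. 6605.505ms @ 12 + 550.459ms (1)
18. 7155.963ms @ 13 + 550.459ms (1)
19. 7706.422ms @ 14 + 366.972ms (2/3)
20. 8073.394ms @ 44/3 + 366.972ms (2/3)
21. 8440.367ms @ 46/3 + 366.972ms (2/3)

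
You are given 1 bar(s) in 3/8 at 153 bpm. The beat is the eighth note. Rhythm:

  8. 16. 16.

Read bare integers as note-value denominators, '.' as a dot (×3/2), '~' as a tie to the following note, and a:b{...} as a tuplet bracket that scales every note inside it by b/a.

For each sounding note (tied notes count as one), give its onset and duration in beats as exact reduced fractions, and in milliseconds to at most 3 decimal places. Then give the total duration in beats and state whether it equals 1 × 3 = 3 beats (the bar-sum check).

1) 0.0ms=0b +588.235ms=3/2b
2) 588.235ms=3/2b +294.118ms=3/4b
3) 882.353ms=9/4b +294.118ms=3/4b
Σ=3b of 3 (153bpm 3/8) — PASS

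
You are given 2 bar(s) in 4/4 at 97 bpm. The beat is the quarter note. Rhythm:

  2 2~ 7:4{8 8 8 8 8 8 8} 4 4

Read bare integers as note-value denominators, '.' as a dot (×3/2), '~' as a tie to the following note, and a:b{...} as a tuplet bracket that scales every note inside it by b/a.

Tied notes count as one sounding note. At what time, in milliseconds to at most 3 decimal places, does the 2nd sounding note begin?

note 2 onset = 2b = 1237.113ms

1. 0.0ms @ 0 + 1237.113ms (2)
2. 1237.113ms @ 2 + 1413.844ms (16/7)
3. 2650.957ms @ 30/7 + 176.73ms (2/7)
4. 2827.688ms @ 32/7 + 176.73ms (2/7)
5. 3004.418ms @ 34/7 + 176.73ms (2/7)
6. 3181.149ms @ 36/7 + 176.73ms (2/7)
7. 3357.879ms @ 38/7 + 176.73ms (2/7)
8. 3534.61ms @ 40/7 + 176.73ms (2/7)
9. 3711.34ms @ 6 + 618.557ms (1)
10. 4329.897ms @ 7 + 618.557ms (1)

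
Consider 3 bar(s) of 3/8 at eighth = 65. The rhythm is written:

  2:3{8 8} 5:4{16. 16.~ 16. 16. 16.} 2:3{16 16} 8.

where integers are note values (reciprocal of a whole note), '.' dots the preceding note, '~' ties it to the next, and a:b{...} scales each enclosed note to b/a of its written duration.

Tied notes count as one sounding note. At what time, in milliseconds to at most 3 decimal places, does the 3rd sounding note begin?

note 3 onset = 3b = 2769.231ms

1. 0.0ms @ 0 + 1384.615ms (3/2)
2. 1384.615ms @ 3/2 + 1384.615ms (3/2)
3. 2769.231ms @ 3 + 553.846ms (3/5)
4. 3323.077ms @ 18/5 + 1107.692ms (6/5)
5. 4430.769ms @ 24/5 + 553.846ms (3/5)
6. 4984.615ms @ 27/5 + 553.846ms (3/5)
7. 5538.462ms @ 6 + 692.308ms (3/4)
8. 6230.769ms @ 27/4 + 692.308ms (3/4)
9. 6923.077ms @ 15/2 + 1384.615ms (3/2)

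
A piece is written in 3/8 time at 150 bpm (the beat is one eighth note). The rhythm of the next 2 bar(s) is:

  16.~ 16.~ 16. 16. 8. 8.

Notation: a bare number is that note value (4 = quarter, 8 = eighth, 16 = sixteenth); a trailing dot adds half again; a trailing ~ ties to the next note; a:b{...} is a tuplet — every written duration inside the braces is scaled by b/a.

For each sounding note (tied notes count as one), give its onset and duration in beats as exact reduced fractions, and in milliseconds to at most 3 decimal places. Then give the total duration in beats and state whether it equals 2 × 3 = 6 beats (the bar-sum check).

1) 0.0ms=0b +900.0ms=9/4b
2) 900.0ms=9/4b +300.0ms=3/4b
3) 1200.0ms=3b +600.0ms=3/2b
4) 1800.0ms=9/2b +600.0ms=3/2b
Σ=6b of 6 (150bpm 3/8) — PASS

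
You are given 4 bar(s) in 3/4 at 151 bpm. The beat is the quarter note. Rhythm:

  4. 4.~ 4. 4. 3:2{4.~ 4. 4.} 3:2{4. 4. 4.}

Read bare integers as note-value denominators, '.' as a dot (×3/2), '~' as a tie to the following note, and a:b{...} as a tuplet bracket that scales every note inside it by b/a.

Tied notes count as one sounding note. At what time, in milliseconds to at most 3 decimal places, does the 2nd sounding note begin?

1. 0.0ms @ 0 + 596.026ms (3/2)
2. 596.026ms @ 3/2 + 1192.053ms (3)
3. 1788.079ms @ 9/2 + 596.026ms (3/2)
4. 2384.106ms @ 6 + 794.702ms (2)
5. 3178.808ms @ 8 + 397.351ms (1)
6. 3576.159ms @ 9 + 397.351ms (1)
7. 3973.51ms @ 10 + 397.351ms (1)
8. 4370.861ms @ 11 + 397.351ms (1)

note 2 onset = 3/2b = 596.026ms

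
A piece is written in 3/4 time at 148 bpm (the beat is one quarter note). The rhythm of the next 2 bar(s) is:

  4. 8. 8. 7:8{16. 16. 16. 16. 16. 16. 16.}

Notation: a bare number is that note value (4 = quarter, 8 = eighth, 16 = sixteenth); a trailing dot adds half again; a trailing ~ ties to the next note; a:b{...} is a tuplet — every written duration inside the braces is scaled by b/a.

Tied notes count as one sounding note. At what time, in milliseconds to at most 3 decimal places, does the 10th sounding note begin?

note 10 onset = 39/7b = 2258.687ms

1. 0.0ms @ 0 + 608.108ms (3/2)
2. 608.108ms @ 3/2 + 304.054ms (3/4)
3. 912.162ms @ 9/4 + 304.054ms (3/4)
4. 1216.216ms @ 3 + 173.745ms (3/7)
5. 1389.961ms @ 24/7 + 173.745ms (3/7)
6. 1563.707ms @ 27/7 + 173.745ms (3/7)
7. 1737.452ms @ 30/7 + 173.745ms (3/7)
8. 1911.197ms @ 33/7 + 173.745ms (3/7)
9. 2084.942ms @ 36/7 + 173.745ms (3/7)
10. 2258.687ms @ 39/7 + 173.745ms (3/7)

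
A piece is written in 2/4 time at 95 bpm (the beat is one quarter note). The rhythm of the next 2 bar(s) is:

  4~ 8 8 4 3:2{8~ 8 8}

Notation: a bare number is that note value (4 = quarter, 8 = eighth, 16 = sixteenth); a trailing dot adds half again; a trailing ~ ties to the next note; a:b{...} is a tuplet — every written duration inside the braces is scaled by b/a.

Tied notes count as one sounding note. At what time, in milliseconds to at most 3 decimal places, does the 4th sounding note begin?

note 4 onset = 3b = 1894.737ms

1. 0.0ms @ 0 + 947.368ms (3/2)
2. 947.368ms @ 3/2 + 315.789ms (1/2)
3. 1263.158ms @ 2 + 631.579ms (1)
4. 1894.737ms @ 3 + 421.053ms (2/3)
5. 2315.789ms @ 11/3 + 210.526ms (1/3)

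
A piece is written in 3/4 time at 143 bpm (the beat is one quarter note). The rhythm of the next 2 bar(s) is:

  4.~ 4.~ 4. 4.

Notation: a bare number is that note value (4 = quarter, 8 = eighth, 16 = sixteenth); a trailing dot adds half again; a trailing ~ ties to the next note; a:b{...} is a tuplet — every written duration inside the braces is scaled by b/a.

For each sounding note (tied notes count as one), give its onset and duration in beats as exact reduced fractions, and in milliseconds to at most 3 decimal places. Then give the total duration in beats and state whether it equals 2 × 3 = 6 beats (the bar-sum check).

1) 0.0ms=0b +1888.112ms=9/2b
2) 1888.112ms=9/2b +629.371ms=3/2b
Σ=6b of 6 (143bpm 3/4) — PASS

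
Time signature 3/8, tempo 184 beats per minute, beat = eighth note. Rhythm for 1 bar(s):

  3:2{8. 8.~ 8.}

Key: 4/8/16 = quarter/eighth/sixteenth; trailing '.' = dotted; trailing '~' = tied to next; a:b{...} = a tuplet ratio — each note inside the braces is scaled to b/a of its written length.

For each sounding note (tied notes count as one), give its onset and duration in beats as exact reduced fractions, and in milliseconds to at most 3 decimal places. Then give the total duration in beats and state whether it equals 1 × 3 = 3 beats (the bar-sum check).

1) 0.0ms=0b +326.087ms=1b
2) 326.087ms=1b +652.174ms=2b
Σ=3b of 3 (184bpm 3/8) — PASS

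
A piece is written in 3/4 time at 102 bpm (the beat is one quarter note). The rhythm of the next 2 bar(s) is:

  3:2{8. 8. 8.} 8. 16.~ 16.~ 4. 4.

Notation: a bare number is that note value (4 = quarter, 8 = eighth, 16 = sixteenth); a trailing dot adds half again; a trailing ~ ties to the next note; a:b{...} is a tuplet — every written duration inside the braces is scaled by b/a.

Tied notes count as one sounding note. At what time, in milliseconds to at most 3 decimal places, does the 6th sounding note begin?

1. 0.0ms @ 0 + 294.118ms (1/2)
2. 294.118ms @ 1/2 + 294.118ms (1/2)
3. 588.235ms @ 1 + 294.118ms (1/2)
4. 882.353ms @ 3/2 + 441.176ms (3/4)
5. 1323.529ms @ 9/4 + 1323.529ms (9/4)
6. 2647.059ms @ 9/2 + 882.353ms (3/2)

note 6 onset = 9/2b = 2647.059ms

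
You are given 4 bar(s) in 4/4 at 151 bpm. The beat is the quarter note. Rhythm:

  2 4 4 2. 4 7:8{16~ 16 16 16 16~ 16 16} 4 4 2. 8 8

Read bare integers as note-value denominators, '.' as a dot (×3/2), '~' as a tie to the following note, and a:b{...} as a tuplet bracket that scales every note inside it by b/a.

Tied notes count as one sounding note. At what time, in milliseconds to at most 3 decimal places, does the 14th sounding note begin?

1. 0.0ms @ 0 + 794.702ms (2)
2. 794.702ms @ 2 + 397.351ms (1)
3. 1192.053ms @ 3 + 397.351ms (1)
4. 1589.404ms @ 4 + 1192.053ms (3)
5. 2781.457ms @ 7 + 397.351ms (1)
6. 3178.808ms @ 8 + 227.058ms (4/7)
7. 3405.866ms @ 60/7 + 113.529ms (2/7)
8. 3519.395ms @ 62/7 + 113.529ms (2/7)
9. 3632.923ms @ 64/7 + 227.058ms (4/7)
10. 3859.981ms @ 68/7 + 113.529ms (2/7)
11. 3973.51ms @ 10 + 397.351ms (1)
12. 4370.861ms @ 11 + 397.351ms (1)
13. 4768.212ms @ 12 + 1192.053ms (3)
14. 5960.265ms @ 15 + 198.675ms (1/2)
15. 6158.94ms @ 31/2 + 198.675ms (1/2)

note 14 onset = 15b = 5960.265ms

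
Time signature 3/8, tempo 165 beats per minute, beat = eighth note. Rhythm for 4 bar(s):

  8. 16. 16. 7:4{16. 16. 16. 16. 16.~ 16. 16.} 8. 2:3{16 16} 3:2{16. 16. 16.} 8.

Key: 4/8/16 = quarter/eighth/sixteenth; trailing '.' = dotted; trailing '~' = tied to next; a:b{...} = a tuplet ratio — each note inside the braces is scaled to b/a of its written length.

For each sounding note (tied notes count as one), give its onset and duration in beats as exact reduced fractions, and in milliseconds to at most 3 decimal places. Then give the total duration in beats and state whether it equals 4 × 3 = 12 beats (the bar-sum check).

1) 0.0ms=0b +545.455ms=3/2b
2) 545.455ms=3/2b +272.727ms=3/4b
3) 818.182ms=9/4b +272.727ms=3/4b
4) 1090.909ms=3b +155.844ms=3/7b
5) 1246.753ms=24/7b +155.844ms=3/7b
6) 1402.597ms=27/7b +155.844ms=3/7b
7) 1558.442ms=30/7b +155.844ms=3/7b
8) 1714.286ms=33/7b +311.688ms=6/7b
9) 2025.974ms=39/7b +155.844ms=3/7b
10) 2181.818ms=6b +545.455ms=3/2b
11) 2727.273ms=15/2b +272.727ms=3/4b
12) 3000.0ms=33/4b +272.727ms=3/4b
13) 3272.727ms=9b +181.818ms=1/2b
14) 3454.545ms=19/2b +181.818ms=1/2b
15) 3636.364ms=10b +181.818ms=1/2b
16) 3818.182ms=21/2b +545.455ms=3/2b
Σ=12b of 12 (165bpm 3/8) — PASS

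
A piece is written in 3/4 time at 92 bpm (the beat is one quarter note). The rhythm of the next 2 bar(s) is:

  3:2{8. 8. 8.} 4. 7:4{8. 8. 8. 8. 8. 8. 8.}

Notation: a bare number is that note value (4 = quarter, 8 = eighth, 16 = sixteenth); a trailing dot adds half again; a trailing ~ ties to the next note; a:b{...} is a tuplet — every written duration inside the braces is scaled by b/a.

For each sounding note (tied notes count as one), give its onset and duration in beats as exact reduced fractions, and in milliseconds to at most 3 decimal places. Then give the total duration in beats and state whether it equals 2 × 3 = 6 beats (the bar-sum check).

1) 0.0ms=0b +326.087ms=1/2b
2) 326.087ms=1/2b +326.087ms=1/2b
3) 652.174ms=1b +326.087ms=1/2b
4) 978.261ms=3/2b +978.261ms=3/2b
5) 1956.522ms=3b +279.503ms=3/7b
6) 2236.025ms=24/7b +279.503ms=3/7b
7) 2515.528ms=27/7b +279.503ms=3/7b
8) 2795.031ms=30/7b +279.503ms=3/7b
9) 3074.534ms=33/7b +279.503ms=3/7b
10) 3354.037ms=36/7b +279.503ms=3/7b
11) 3633.54ms=39/7b +279.503ms=3/7b
Σ=6b of 6 (92bpm 3/4) — PASS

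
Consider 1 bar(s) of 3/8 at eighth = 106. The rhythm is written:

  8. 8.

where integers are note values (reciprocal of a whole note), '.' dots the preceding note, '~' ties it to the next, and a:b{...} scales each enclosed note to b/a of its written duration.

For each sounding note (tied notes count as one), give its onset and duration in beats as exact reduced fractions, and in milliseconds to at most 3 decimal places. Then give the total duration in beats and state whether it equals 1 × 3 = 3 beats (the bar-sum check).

1) 0.0ms=0b +849.057ms=3/2b
2) 849.057ms=3/2b +849.057ms=3/2b
Σ=3b of 3 (106bpm 3/8) — PASS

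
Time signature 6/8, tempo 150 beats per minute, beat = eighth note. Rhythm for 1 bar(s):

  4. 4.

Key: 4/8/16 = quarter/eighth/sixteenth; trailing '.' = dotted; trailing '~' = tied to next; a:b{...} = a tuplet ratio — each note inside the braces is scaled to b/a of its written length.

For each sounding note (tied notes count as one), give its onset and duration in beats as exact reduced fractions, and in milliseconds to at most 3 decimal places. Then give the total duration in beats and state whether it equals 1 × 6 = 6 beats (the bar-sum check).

1) 0.0ms=0b +1200.0ms=3b
2) 1200.0ms=3b +1200.0ms=3b
Σ=6b of 6 (150bpm 6/8) — PASS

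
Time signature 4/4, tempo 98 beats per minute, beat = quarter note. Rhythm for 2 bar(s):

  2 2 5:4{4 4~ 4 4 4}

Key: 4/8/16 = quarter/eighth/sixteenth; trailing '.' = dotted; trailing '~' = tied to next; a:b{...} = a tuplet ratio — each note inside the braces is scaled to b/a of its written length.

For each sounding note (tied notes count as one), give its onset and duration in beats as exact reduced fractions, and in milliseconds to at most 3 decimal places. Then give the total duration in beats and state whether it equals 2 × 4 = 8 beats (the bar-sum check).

1) 0.0ms=0b +1224.49ms=2b
2) 1224.49ms=2b +1224.49ms=2b
3) 2448.98ms=4b +489.796ms=4/5b
4) 2938.776ms=24/5b +979.592ms=8/5b
5) 3918.367ms=32/5b +489.796ms=4/5b
6) 4408.163ms=36/5b +489.796ms=4/5b
Σ=8b of 8 (98bpm 4/4) — PASS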